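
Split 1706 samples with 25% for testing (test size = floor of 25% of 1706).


Test = ⌊1706·25/100⌋ = 426
Train = 1706 - 426 = 1280

Train: 1280, Test: 426


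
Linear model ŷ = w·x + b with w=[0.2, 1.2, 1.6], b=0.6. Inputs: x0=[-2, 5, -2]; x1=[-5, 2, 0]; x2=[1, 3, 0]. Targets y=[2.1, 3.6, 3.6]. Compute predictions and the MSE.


ŷ0 = (0.2)·(-2) + (1.2)·(5) + (1.6)·(-2) + 0.6 = 3.0
ŷ1 = (0.2)·(-5) + (1.2)·(2) + (1.6)·(0) + 0.6 = 2.0
ŷ2 = (0.2)·(1) + (1.2)·(3) + (1.6)·(0) + 0.6 = 4.4
errors² = [0.81, 2.56, 0.64]
MSE = 4.0100/3 = 1.3367

1.3367


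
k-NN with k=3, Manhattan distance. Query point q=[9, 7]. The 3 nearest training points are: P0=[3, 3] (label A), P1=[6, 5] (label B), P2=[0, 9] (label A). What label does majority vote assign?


d(q,P0) = 10  (label A)
d(q,P1) = 5  (label B)
d(q,P2) = 11  (label A)
Votes: A=2, B=1
Majority → A

A


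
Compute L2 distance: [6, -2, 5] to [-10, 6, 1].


d = √((6+ 10)² + (-2-6)² + (5-1)²)
  = √(256 + 64 + 16)
  = √336 = 18.3303

18.3303


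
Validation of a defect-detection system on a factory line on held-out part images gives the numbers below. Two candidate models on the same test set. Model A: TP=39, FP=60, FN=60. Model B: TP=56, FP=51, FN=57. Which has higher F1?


Model A: P=39/99=0.3939, R=39/99=0.3939, F1=2PR/(P+R)=2TP/(2TP+FP+FN)=78/198=0.3939
Model B: P=56/107=0.5234, R=56/113=0.4956, F1=2PR/(P+R)=2TP/(2TP+FP+FN)=112/220=0.5091
0.3939 < 0.5091 → Model B

Model B


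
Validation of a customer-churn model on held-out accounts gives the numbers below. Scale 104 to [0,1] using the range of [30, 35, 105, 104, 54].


min=30, max=105
(104-30)/(105-30) = 74/75 = 0.9867

0.9867


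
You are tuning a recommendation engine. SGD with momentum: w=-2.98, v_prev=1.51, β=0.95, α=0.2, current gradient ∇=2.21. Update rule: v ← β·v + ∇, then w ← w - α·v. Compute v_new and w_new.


v_new = 0.95·1.51 + 2.21 = 1.4345 + 2.21 = 3.6445
w_new = -2.98 - 0.2·3.6445 = -2.98 - 0.7289 = -3.7089

v_new=3.6445, w_new=-3.7089


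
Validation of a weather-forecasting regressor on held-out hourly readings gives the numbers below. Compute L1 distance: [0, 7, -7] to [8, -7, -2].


d = |0-8| + |7+ 7| + |-7+ 2|
  = 8 + 14 + 5
  = 27

27


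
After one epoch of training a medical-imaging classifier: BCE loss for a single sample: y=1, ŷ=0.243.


BCE = -[y·ln(p) + (1-y)·ln(1-p)]
= -1·ln(0.243) - 0
= -ln(0.243) = 1.4147

1.4147


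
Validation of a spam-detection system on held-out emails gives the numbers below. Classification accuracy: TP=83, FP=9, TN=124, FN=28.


Accuracy = (TP+TN)/(TP+TN+FP+FN)
= (83+124)/(244)
= 207/244 = 84.84%

84.84%


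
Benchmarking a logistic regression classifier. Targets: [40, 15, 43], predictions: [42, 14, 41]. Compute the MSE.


Squared errors: (40-42)²=4, (15-14)²=1, (43-41)²=4
Sum = 9
MSE = 9/3 = 3

3


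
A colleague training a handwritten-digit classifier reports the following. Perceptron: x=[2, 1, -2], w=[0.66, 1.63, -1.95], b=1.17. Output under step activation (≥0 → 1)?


z = (2)·(0.66) + (1)·(1.63) + (-2)·(-1.95) + 1.17
  = 8.02
step(z) = 1 (z≥0)

1


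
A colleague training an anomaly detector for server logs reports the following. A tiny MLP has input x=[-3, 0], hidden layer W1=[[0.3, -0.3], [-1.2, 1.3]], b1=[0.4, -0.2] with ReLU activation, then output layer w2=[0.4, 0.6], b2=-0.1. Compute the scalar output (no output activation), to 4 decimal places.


z1[0] = (0.3)·(-3) + (-0.3)·(0) + 0.4 = -0.5
z1[1] = (-1.2)·(-3) + (1.3)·(0) - 0.2 = 3.4
h = ReLU(z1) = [0.0, 3.4]
output = (0.4)·(0.0) + (0.6)·(3.4) - 0.1 = 1.94

1.94


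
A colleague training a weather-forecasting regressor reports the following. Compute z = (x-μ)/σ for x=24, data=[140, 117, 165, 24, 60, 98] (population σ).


μ = 100.6667, σ = 47.4189
z = (24 - 100.6667)/47.4189 = -1.6168

-1.6168


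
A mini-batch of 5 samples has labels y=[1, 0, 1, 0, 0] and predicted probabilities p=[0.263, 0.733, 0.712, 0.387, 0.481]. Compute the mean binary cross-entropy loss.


L[0] = -ln(0.263) = 1.3356
L[1] = -ln(1-0.733) = -ln(0.267) = 1.3205
L[2] = -ln(0.712) = 0.3397
L[3] = -ln(1-0.387) = -ln(0.613) = 0.4894
L[4] = -ln(1-0.481) = -ln(0.519) = 0.6559
mean = (1.3356 + 1.3205 + 0.3397 + 0.4894 + 0.6559)/5 = 0.8282

0.8282


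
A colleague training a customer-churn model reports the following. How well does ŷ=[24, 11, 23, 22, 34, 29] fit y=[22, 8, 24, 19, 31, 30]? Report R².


ȳ = 22.3333
SS_res = Σ(y-ŷ)² = 33
SS_tot = Σ(y-ȳ)² = 353.33
R² = 1 - SS_res/SS_tot = 1 - 0.0934 = 0.9066

0.9066


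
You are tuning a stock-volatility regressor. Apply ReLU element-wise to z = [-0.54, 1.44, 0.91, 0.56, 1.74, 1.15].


ReLU(-0.54) = max(0, -0.54) = 0.0
ReLU(1.44) = max(0, 1.44) = 1.44
ReLU(0.91) = max(0, 0.91) = 0.91
ReLU(0.56) = max(0, 0.56) = 0.56
ReLU(1.74) = max(0, 1.74) = 1.74
ReLU(1.15) = max(0, 1.15) = 1.15
result = [0.0, 1.44, 0.91, 0.56, 1.74, 1.15]

[0.0, 1.44, 0.91, 0.56, 1.74, 1.15]


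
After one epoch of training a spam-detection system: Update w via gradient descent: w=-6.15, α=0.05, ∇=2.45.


w_new = w - α·∇
= -6.15 - 0.05·2.45
= -6.15 - 0.1225
= -6.2725

-6.2725


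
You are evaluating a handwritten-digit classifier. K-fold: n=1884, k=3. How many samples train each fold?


Fold size = 1884/3 = 628
Training per fold = 1884 - 628 = 1256

1256


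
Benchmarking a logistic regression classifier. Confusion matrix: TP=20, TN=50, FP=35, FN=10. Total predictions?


Total = TP + TN + FP + FN
= 20 + 50 + 35 + 10
= 115
(Predicted positive: 55, predicted negative: 60)

115


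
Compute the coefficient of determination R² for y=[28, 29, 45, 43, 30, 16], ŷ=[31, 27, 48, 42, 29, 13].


ȳ = 31.8333
SS_res = Σ(y-ŷ)² = 33
SS_tot = Σ(y-ȳ)² = 574.83
R² = 1 - SS_res/SS_tot = 1 - 0.0574 = 0.9426

0.9426


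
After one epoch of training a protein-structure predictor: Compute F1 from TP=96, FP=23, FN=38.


Precision = 96/119 = 0.8067
Recall = 96/134 = 0.7164
F1 = 2·P·R/(P+R) = 2·TP/(2·TP+FP+FN) = 192/(192+23+38) = 192/253 = 0.7589

0.7589


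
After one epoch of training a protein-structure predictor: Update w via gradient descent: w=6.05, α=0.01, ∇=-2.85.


w_new = w - α·∇
= 6.05 - 0.01·-2.85
= 6.05 + 0.0285
= 6.0785

6.0785


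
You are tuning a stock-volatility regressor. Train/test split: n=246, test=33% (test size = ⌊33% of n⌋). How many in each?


Test = ⌊246·33/100⌋ = 81
Train = 246 - 81 = 165

Train: 165, Test: 81


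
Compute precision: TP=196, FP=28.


Precision = TP/(TP+FP)
= 196/(196+28)
= 196/224 = 87.5%

87.5%


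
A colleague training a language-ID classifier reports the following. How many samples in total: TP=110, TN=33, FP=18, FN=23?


Total = TP + TN + FP + FN
= 110 + 33 + 18 + 23
= 184
(Predicted positive: 128, predicted negative: 56)

184


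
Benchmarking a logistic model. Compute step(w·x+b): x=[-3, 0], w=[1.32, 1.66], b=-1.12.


z = (-3)·(1.32) + (0)·(1.66) - 1.12
  = -5.08
step(z) = 0 (z<0)

0


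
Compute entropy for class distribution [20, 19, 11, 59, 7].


Probabilities: [20/116, 19/116, 11/116, 59/116, 7/116] ≈ [0.1724, 0.1638, 0.0948, 0.5086, 0.0603]
H = -((20/116)·log₂(20/116) + (19/116)·log₂(19/116) + (11/116)·log₂(11/116) + (59/116)·log₂(59/116) + (7/116)·log₂(7/116))
  = 1.9275 bits

1.9275 bits


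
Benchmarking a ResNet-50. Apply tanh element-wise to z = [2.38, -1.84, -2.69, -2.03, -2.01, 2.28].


tanh(2.38) = 0.983
tanh(-1.84) = -0.9508
tanh(-2.69) = -0.9908
tanh(-2.03) = -0.9661
tanh(-2.01) = -0.9647
tanh(2.28) = 0.9793
result = [0.983, -0.9508, -0.9908, -0.9661, -0.9647, 0.9793]

[0.983, -0.9508, -0.9908, -0.9661, -0.9647, 0.9793]


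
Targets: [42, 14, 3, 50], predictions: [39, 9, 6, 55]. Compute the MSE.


Squared errors: (42-39)²=9, (14-9)²=25, (3-6)²=9, (50-55)²=25
Sum = 68
MSE = 68/4 = 17

17


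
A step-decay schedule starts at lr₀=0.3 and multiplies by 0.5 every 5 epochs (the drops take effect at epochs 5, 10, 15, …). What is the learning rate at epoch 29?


n_drops = ⌊29/5⌋ = 5
lr = 0.3·0.5^5 = 0.3·0.03125 = 0.009375

0.009375


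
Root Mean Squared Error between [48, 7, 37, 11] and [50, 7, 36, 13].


MSE = 9/4 = 2.25
RMSE = √(9/4) = 1.5

1.5


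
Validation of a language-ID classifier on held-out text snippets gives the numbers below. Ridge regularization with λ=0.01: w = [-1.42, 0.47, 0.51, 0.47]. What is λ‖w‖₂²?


‖w‖₂² = (-1.42)² + (0.47)² + (0.51)² + (0.47)²
     = 2.0164 + 0.2209 + 0.2601 + 0.2209
     = 2.7183
λ·‖w‖₂² = 0.01·2.7183 = 0.027183

0.027183


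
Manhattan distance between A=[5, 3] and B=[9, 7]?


d = |5-9| + |3-7|
  = 4 + 4
  = 8

8


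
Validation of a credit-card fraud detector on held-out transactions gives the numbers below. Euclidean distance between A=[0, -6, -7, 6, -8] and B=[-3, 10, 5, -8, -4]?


d = √((0+ 3)² + (-6-10)² + (-7-5)² + (6+ 8)² + (-8+ 4)²)
  = √(9 + 256 + 144 + 196 + 16)
  = √621 = 24.9199

24.9199


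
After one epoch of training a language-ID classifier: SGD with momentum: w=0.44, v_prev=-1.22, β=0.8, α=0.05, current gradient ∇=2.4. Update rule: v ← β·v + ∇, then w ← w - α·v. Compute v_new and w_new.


v_new = 0.8·-1.22 + 2.4 = -0.976 + 2.4 = 1.424
w_new = 0.44 - 0.05·1.424 = 0.44 - 0.0712 = 0.3688

v_new=1.424, w_new=0.3688


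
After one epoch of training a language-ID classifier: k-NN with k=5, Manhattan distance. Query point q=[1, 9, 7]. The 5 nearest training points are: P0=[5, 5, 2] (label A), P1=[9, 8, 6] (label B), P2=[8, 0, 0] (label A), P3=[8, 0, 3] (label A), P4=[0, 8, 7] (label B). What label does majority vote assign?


d(q,P0) = 13  (label A)
d(q,P1) = 10  (label B)
d(q,P2) = 23  (label A)
d(q,P3) = 20  (label A)
d(q,P4) = 2  (label B)
Votes: A=3, B=2
Majority → A

A


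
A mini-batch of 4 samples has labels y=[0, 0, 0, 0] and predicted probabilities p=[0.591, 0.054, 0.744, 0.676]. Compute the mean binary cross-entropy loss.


L[0] = -ln(1-0.591) = -ln(0.409) = 0.894
L[1] = -ln(1-0.054) = -ln(0.946) = 0.0555
L[2] = -ln(1-0.744) = -ln(0.256) = 1.3626
L[3] = -ln(1-0.676) = -ln(0.324) = 1.127
mean = (0.894 + 0.0555 + 1.3626 + 1.127)/4 = 0.8598

0.8598


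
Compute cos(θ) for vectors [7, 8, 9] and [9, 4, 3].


A·B = 7·9 + 8·4 + 9·3 = 122
‖A‖ = √194 = 13.9284, ‖B‖ = √106 = 10.2956
cos = 122/(√194·√106) = 122/√20564 = 0.8508

0.8508


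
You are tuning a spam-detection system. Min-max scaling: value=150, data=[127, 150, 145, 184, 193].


min=127, max=193
(150-127)/(193-127) = 23/66 = 0.3485

0.3485


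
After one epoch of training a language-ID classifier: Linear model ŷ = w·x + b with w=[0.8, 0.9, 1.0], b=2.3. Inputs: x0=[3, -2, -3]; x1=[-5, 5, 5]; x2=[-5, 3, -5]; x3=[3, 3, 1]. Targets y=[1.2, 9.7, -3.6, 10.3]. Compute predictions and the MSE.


ŷ0 = (0.8)·(3) + (0.9)·(-2) + (1.0)·(-3) + 2.3 = -0.1
ŷ1 = (0.8)·(-5) + (0.9)·(5) + (1.0)·(5) + 2.3 = 7.8
ŷ2 = (0.8)·(-5) + (0.9)·(3) + (1.0)·(-5) + 2.3 = -4.0
ŷ3 = (0.8)·(3) + (0.9)·(3) + (1.0)·(1) + 2.3 = 8.4
errors² = [1.69, 3.61, 0.16, 3.61]
MSE = 9.0700/4 = 2.2675

2.2675


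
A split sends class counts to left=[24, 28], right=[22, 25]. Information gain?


Parent = [46, 53], H_parent = 0.9964
H_left = 0.9957 (n=52), H_right = 0.9971 (n=47)
H_children = (52/99)·0.9957 + (47/99)·0.9971 = 0.9964
IG = 0.9964 - 0.9964 = 0.0

0.0


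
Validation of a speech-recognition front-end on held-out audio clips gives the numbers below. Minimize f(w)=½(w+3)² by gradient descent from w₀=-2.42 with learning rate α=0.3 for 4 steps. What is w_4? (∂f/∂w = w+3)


step 1: grad = -2.42+3 = 0.58; w = -2.42 - 0.3·(0.58) = -2.594
step 2: grad = -2.594+3 = 0.406; w = -2.594 - 0.3·(0.406) = -2.7158
step 3: grad = -2.7158+3 = 0.2842; w = -2.7158 - 0.3·(0.2842) = -2.80106
step 4: grad = -2.80106+3 = 0.19894; w = -2.80106 - 0.3·(0.19894) = -2.860742

-2.860742


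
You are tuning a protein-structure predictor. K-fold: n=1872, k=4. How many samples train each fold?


Fold size = 1872/4 = 468
Training per fold = 1872 - 468 = 1404

1404


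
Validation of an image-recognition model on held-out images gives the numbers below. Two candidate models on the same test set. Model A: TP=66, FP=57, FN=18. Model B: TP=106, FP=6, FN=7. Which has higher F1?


Model A: P=66/123=0.5366, R=66/84=0.7857, F1=2PR/(P+R)=2TP/(2TP+FP+FN)=132/207=0.6377
Model B: P=106/112=0.9464, R=106/113=0.9381, F1=2PR/(P+R)=2TP/(2TP+FP+FN)=212/225=0.9422
0.6377 < 0.9422 → Model B

Model B


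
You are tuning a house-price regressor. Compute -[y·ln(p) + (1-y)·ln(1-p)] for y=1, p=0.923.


BCE = -[y·ln(p) + (1-y)·ln(1-p)]
= -1·ln(0.923) - 0
= -ln(0.923) = 0.0801

0.0801


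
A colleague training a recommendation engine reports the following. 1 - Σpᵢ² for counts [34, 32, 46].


Probabilities: [34/112, 32/112, 46/112] ≈ [0.3036, 0.2857, 0.4107]
Σpᵢ² = (1156 + 1024 + 2116)/112² = 4296/12544
Gini = 1 - Σpᵢ² = 1 - 4296/12544 = 0.6575

0.6575


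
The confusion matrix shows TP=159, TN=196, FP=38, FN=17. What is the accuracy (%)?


Accuracy = (TP+TN)/(TP+TN+FP+FN)
= (159+196)/(410)
= 355/410 = 86.59%

86.59%


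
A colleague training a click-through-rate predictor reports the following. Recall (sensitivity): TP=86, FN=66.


Recall = TP/(TP+FN)
= 86/(86+66)
= 86/152 = 56.58%

56.58%


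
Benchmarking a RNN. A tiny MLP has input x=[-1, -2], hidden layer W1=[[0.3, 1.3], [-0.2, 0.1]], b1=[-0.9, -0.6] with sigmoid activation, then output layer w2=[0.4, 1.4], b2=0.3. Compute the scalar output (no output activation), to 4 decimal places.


z1[0] = (0.3)·(-1) + (1.3)·(-2) - 0.9 = -3.8
z1[1] = (-0.2)·(-1) + (0.1)·(-2) - 0.6 = -0.6
h = sigmoid(z1) = [0.0219, 0.3543]
output = (0.4)·(0.0219) + (1.4)·(0.3543) + 0.3 = 0.8048

0.8048


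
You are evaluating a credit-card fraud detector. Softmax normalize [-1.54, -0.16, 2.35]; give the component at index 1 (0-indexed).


Exponentials: e^-1.54=0.2144, e^-0.16=0.8521, e^2.35=10.4856
Sum = 11.5521
Softmax = [0.0186, 0.0738, 0.9077]
p[1] = 0.8521/11.5521 = 0.0738

0.0738


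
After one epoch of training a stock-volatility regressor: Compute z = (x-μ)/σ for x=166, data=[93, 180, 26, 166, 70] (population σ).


μ = 107, σ = 58.1997
z = (166 - 107)/58.1997 = 1.0138

1.0138


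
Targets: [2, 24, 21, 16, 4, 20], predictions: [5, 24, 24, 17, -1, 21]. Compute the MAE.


Absolute errors: |2-5|=3, |24-24|=0, |21-24|=3, |16-17|=1, |4+ 1|=5, |20-21|=1
Sum = 13
MAE = 13/6 = 13/6

13/6


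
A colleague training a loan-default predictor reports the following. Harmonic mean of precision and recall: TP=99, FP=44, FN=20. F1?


Precision = 99/143 = 0.6923
Recall = 99/119 = 0.8319
F1 = 2·P·R/(P+R) = 2·TP/(2·TP+FP+FN) = 198/(198+44+20) = 198/262 = 0.7557

0.7557


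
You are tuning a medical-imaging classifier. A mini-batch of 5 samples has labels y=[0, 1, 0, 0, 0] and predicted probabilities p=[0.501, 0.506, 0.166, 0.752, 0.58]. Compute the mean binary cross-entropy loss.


L[0] = -ln(1-0.501) = -ln(0.499) = 0.6951
L[1] = -ln(0.506) = 0.6812
L[2] = -ln(1-0.166) = -ln(0.834) = 0.1815
L[3] = -ln(1-0.752) = -ln(0.248) = 1.3943
L[4] = -ln(1-0.58) = -ln(0.42) = 0.8675
mean = (0.6951 + 0.6812 + 0.1815 + 1.3943 + 0.8675)/5 = 0.7639

0.7639


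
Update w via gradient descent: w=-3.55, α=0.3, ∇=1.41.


w_new = w - α·∇
= -3.55 - 0.3·1.41
= -3.55 - 0.423
= -3.973

-3.973


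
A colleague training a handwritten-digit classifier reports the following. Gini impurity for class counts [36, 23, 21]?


Probabilities: [36/80, 23/80, 21/80] ≈ [0.45, 0.2875, 0.2625]
Σpᵢ² = (1296 + 529 + 441)/80² = 2266/6400
Gini = 1 - Σpᵢ² = 1 - 2266/6400 = 0.6459

0.6459


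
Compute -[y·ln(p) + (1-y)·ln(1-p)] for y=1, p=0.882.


BCE = -[y·ln(p) + (1-y)·ln(1-p)]
= -1·ln(0.882) - 0
= -ln(0.882) = 0.1256

0.1256


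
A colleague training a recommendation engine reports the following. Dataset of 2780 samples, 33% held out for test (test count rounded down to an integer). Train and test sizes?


Test = ⌊2780·33/100⌋ = 917
Train = 2780 - 917 = 1863

Train: 1863, Test: 917


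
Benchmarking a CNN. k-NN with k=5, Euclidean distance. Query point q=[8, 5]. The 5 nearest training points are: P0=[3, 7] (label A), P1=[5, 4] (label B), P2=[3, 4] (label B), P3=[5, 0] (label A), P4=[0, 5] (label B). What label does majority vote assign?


d(q,P0) = 5.3852  (label A)
d(q,P1) = 3.1623  (label B)
d(q,P2) = 5.099  (label B)
d(q,P3) = 5.831  (label A)
d(q,P4) = 8.0  (label B)
Votes: A=2, B=3
Majority → B

B


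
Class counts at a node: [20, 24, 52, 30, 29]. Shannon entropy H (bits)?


Probabilities: [20/155, 24/155, 52/155, 30/155, 29/155] ≈ [0.129, 0.1548, 0.3355, 0.1935, 0.1871]
H = -((20/155)·log₂(20/155) + (24/155)·log₂(24/155) + (52/155)·log₂(52/155) + (30/155)·log₂(30/155) + (29/155)·log₂(29/155))
  = 2.2375 bits

2.2375 bits


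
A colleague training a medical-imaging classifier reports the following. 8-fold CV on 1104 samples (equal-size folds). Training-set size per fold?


Fold size = 1104/8 = 138
Training per fold = 1104 - 138 = 966

966


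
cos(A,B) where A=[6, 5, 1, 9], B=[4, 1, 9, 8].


A·B = 6·4 + 5·1 + 1·9 + 9·8 = 110
‖A‖ = √143 = 11.9583, ‖B‖ = √162 = 12.7279
cos = 110/(√143·√162) = 110/√23166 = 0.7227

0.7227


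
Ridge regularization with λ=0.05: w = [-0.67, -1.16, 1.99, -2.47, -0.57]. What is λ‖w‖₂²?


‖w‖₂² = (-0.67)² + (-1.16)² + (1.99)² + (-2.47)² + (-0.57)²
     = 0.4489 + 1.3456 + 3.9601 + 6.1009 + 0.3249
     = 12.1804
λ·‖w‖₂² = 0.05·12.1804 = 0.60902

0.60902


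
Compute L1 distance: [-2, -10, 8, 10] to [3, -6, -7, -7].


d = |-2-3| + |-10+ 6| + |8+ 7| + |10+ 7|
  = 5 + 4 + 15 + 17
  = 41

41


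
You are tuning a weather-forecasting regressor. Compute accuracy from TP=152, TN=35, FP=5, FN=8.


Accuracy = (TP+TN)/(TP+TN+FP+FN)
= (152+35)/(200)
= 187/200 = 93.5%

93.5%


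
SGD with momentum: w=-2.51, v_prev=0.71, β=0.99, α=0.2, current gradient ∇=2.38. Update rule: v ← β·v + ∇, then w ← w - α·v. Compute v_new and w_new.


v_new = 0.99·0.71 + 2.38 = 0.7029 + 2.38 = 3.0829
w_new = -2.51 - 0.2·3.0829 = -2.51 - 0.61658 = -3.12658

v_new=3.0829, w_new=-3.12658


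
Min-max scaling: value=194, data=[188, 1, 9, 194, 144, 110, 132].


min=1, max=194
(194-1)/(194-1) = 193/193 = 1.0

1.0


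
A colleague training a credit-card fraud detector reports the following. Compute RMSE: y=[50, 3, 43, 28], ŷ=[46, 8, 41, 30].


MSE = 49/4 = 12.25
RMSE = √(49/4) = 3.5

3.5


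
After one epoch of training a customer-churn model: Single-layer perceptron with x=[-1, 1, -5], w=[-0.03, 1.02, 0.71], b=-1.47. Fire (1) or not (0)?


z = (-1)·(-0.03) + (1)·(1.02) + (-5)·(0.71) - 1.47
  = -3.97
step(z) = 0 (z<0)

0


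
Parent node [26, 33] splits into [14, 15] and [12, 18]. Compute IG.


Parent = [26, 33], H_parent = 0.9898
H_left = 0.9991 (n=29), H_right = 0.971 (n=30)
H_children = (29/59)·0.9991 + (30/59)·0.971 = 0.9848
IG = 0.9898 - 0.9848 = 0.005

0.005


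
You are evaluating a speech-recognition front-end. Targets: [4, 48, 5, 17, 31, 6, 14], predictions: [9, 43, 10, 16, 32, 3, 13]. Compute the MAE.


Absolute errors: |4-9|=5, |48-43|=5, |5-10|=5, |17-16|=1, |31-32|=1, |6-3|=3, |14-13|=1
Sum = 21
MAE = 21/7 = 3

3


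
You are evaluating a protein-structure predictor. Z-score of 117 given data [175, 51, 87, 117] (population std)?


μ = 107.5, σ = 45.4395
z = (117 - 107.5)/45.4395 = 0.2091

0.2091


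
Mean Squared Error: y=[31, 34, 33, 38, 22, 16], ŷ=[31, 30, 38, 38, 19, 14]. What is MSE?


Squared errors: (31-31)²=0, (34-30)²=16, (33-38)²=25, (38-38)²=0, (22-19)²=9, (16-14)²=4
Sum = 54
MSE = 54/6 = 9

9


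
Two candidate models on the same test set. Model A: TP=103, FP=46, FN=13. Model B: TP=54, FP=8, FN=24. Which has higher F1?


Model A: P=103/149=0.6913, R=103/116=0.8879, F1=2PR/(P+R)=2TP/(2TP+FP+FN)=206/265=0.7774
Model B: P=54/62=0.871, R=54/78=0.6923, F1=2PR/(P+R)=2TP/(2TP+FP+FN)=108/140=0.7714
0.7774 > 0.7714 → Model A

Model A


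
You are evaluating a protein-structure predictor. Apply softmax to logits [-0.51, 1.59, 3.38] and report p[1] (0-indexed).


Exponentials: e^-0.51=0.6005, e^1.59=4.9037, e^3.38=29.3708
Sum = 34.875
Softmax = [0.0172, 0.1406, 0.8422]
p[1] = 4.9037/34.875 = 0.1406

0.1406


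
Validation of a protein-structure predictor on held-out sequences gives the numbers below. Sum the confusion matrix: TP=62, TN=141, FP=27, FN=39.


Total = TP + TN + FP + FN
= 62 + 141 + 27 + 39
= 269
(Predicted positive: 89, predicted negative: 180)

269


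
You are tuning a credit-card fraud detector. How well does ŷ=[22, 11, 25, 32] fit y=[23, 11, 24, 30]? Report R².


ȳ = 22
SS_res = Σ(y-ŷ)² = 6
SS_tot = Σ(y-ȳ)² = 190
R² = 1 - SS_res/SS_tot = 1 - 0.0316 = 0.9684

0.9684


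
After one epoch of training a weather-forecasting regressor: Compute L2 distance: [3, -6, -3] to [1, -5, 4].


d = √((3-1)² + (-6+ 5)² + (-3-4)²)
  = √(4 + 1 + 49)
  = √54 = 7.3485

7.3485


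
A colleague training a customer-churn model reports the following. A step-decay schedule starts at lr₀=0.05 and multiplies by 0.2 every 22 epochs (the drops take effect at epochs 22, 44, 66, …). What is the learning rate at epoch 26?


n_drops = ⌊26/22⌋ = 1
lr = 0.05·0.2^1 = 0.05·0.2 = 0.01

0.01


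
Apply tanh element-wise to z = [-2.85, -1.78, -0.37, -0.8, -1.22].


tanh(-2.85) = -0.9933
tanh(-1.78) = -0.9447
tanh(-0.37) = -0.354
tanh(-0.8) = -0.664
tanh(-1.22) = -0.8397
result = [-0.9933, -0.9447, -0.354, -0.664, -0.8397]

[-0.9933, -0.9447, -0.354, -0.664, -0.8397]


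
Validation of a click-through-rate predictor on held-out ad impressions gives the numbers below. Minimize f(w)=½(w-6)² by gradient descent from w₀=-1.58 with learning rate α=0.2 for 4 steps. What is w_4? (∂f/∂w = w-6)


step 1: grad = -1.58-6 = -7.58; w = -1.58 - 0.2·(-7.58) = -0.064
step 2: grad = -0.064-6 = -6.064; w = -0.064 - 0.2·(-6.064) = 1.1488
step 3: grad = 1.1488-6 = -4.8512; w = 1.1488 - 0.2·(-4.8512) = 2.11904
step 4: grad = 2.11904-6 = -3.88096; w = 2.11904 - 0.2·(-3.88096) = 2.895232

2.895232


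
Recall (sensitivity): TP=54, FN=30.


Recall = TP/(TP+FN)
= 54/(54+30)
= 54/84 = 64.29%

64.29%


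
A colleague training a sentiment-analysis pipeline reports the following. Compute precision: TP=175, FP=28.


Precision = TP/(TP+FP)
= 175/(175+28)
= 175/203 = 86.21%

86.21%


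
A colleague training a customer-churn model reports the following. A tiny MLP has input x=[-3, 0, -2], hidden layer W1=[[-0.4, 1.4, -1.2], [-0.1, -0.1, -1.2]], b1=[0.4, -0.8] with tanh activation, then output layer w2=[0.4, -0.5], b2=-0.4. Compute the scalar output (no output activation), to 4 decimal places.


z1[0] = (-0.4)·(-3) + (1.4)·(0) + (-1.2)·(-2) + 0.4 = 4.0
z1[1] = (-0.1)·(-3) + (-0.1)·(0) + (-1.2)·(-2) - 0.8 = 1.9
h = tanh(z1) = [0.9993, 0.9562]
output = (0.4)·(0.9993) + (-0.5)·(0.9562) - 0.4 = -0.4784

-0.4784


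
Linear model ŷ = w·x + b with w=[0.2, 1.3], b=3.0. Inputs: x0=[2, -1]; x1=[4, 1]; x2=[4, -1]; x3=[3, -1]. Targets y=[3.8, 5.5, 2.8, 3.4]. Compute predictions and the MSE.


ŷ0 = (0.2)·(2) + (1.3)·(-1) + 3.0 = 2.1
ŷ1 = (0.2)·(4) + (1.3)·(1) + 3.0 = 5.1
ŷ2 = (0.2)·(4) + (1.3)·(-1) + 3.0 = 2.5
ŷ3 = (0.2)·(3) + (1.3)·(-1) + 3.0 = 2.3
errors² = [2.89, 0.16, 0.09, 1.21]
MSE = 4.3500/4 = 1.0875

1.0875


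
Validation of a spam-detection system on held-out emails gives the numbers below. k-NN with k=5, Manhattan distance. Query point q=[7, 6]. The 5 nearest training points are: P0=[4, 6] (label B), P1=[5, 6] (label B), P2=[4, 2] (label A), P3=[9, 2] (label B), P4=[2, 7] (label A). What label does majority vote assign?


d(q,P0) = 3  (label B)
d(q,P1) = 2  (label B)
d(q,P2) = 7  (label A)
d(q,P3) = 6  (label B)
d(q,P4) = 6  (label A)
Votes: A=2, B=3
Majority → B

B


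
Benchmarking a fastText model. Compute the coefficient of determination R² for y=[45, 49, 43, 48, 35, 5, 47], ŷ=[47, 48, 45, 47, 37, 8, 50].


ȳ = 38.8571
SS_res = Σ(y-ŷ)² = 32
SS_tot = Σ(y-ȳ)² = 1468.86
R² = 1 - SS_res/SS_tot = 1 - 0.0218 = 0.9782

0.9782


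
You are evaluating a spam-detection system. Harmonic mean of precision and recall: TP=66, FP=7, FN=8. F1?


Precision = 66/73 = 0.9041
Recall = 66/74 = 0.8919
F1 = 2·P·R/(P+R) = 2·TP/(2·TP+FP+FN) = 132/(132+7+8) = 132/147 = 0.898

0.898


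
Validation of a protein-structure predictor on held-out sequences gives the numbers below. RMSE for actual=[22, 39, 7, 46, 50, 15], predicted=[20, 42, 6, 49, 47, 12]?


MSE = 41/6 = 6.8333
RMSE = √(41/6) = 2.6141

2.6141


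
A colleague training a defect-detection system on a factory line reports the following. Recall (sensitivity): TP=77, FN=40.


Recall = TP/(TP+FN)
= 77/(77+40)
= 77/117 = 65.81%

65.81%


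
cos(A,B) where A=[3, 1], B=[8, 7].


A·B = 3·8 + 1·7 = 31
‖A‖ = √10 = 3.1623, ‖B‖ = √113 = 10.6301
cos = 31/(√10·√113) = 31/√1130 = 0.9222

0.9222


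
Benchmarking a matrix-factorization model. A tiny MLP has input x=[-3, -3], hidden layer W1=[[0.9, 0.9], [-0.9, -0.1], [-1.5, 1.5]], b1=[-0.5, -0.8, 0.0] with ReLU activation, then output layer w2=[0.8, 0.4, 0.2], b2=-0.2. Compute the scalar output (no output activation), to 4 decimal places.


z1[0] = (0.9)·(-3) + (0.9)·(-3) - 0.5 = -5.9
z1[1] = (-0.9)·(-3) + (-0.1)·(-3) - 0.8 = 2.2
z1[2] = (-1.5)·(-3) + (1.5)·(-3) + 0.0 = 0.0
h = ReLU(z1) = [0.0, 2.2, 0.0]
output = (0.8)·(0.0) + (0.4)·(2.2) + (0.2)·(0.0) - 0.2 = 0.68

0.68


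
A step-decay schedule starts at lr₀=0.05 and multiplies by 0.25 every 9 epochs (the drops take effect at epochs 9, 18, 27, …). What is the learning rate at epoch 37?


n_drops = ⌊37/9⌋ = 4
lr = 0.05·0.25^4 = 0.05·0.00390625 = 0.0001953125

0.0001953125


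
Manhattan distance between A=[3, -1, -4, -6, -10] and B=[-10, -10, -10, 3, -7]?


d = |3+ 10| + |-1+ 10| + |-4+ 10| + |-6-3| + |-10+ 7|
  = 13 + 9 + 6 + 9 + 3
  = 40

40


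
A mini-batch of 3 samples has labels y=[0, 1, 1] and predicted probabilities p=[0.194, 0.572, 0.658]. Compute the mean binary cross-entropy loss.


L[0] = -ln(1-0.194) = -ln(0.806) = 0.2157
L[1] = -ln(0.572) = 0.5586
L[2] = -ln(0.658) = 0.4186
mean = (0.2157 + 0.5586 + 0.4186)/3 = 0.3976

0.3976


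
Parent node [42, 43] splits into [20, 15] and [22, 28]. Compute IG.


Parent = [42, 43], H_parent = 0.9999
H_left = 0.9852 (n=35), H_right = 0.9896 (n=50)
H_children = (35/85)·0.9852 + (50/85)·0.9896 = 0.9878
IG = 0.9999 - 0.9878 = 0.0121

0.0121


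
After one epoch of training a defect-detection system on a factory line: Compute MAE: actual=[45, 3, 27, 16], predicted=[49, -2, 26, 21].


Absolute errors: |45-49|=4, |3+ 2|=5, |27-26|=1, |16-21|=5
Sum = 15
MAE = 15/4 = 15/4

15/4


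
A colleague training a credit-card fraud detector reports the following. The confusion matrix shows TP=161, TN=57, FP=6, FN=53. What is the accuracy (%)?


Accuracy = (TP+TN)/(TP+TN+FP+FN)
= (161+57)/(277)
= 218/277 = 78.7%

78.7%


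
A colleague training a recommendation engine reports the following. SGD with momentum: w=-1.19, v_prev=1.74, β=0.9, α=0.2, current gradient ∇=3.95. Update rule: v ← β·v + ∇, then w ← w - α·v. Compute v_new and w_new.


v_new = 0.9·1.74 + 3.95 = 1.566 + 3.95 = 5.516
w_new = -1.19 - 0.2·5.516 = -1.19 - 1.1032 = -2.2932

v_new=5.516, w_new=-2.2932


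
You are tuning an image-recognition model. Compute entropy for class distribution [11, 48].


Probabilities: [11/59, 48/59] ≈ [0.1864, 0.8136]
H = -((11/59)·log₂(11/59) + (48/59)·log₂(48/59))
  = 0.694 bits

0.694 bits


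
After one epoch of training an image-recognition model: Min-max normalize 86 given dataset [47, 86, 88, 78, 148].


min=47, max=148
(86-47)/(148-47) = 39/101 = 0.3861

0.3861


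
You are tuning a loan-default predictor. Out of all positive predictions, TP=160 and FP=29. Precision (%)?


Precision = TP/(TP+FP)
= 160/(160+29)
= 160/189 = 84.66%

84.66%


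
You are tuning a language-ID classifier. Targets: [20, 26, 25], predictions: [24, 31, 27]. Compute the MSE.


Squared errors: (20-24)²=16, (26-31)²=25, (25-27)²=4
Sum = 45
MSE = 45/3 = 15

15


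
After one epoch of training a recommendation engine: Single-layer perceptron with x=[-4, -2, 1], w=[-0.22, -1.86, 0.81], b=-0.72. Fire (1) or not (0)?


z = (-4)·(-0.22) + (-2)·(-1.86) + (1)·(0.81) - 0.72
  = 4.69
step(z) = 1 (z≥0)

1


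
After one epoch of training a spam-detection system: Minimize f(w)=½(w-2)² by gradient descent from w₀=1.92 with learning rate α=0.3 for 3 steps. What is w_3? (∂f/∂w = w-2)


step 1: grad = 1.92-2 = -0.08; w = 1.92 - 0.3·(-0.08) = 1.944
step 2: grad = 1.944-2 = -0.056; w = 1.944 - 0.3·(-0.056) = 1.9608
step 3: grad = 1.9608-2 = -0.0392; w = 1.9608 - 0.3·(-0.0392) = 1.97256

1.97256


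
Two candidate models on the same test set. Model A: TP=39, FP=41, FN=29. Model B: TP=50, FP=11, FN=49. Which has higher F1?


Model A: P=39/80=0.4875, R=39/68=0.5735, F1=2PR/(P+R)=2TP/(2TP+FP+FN)=78/148=0.527
Model B: P=50/61=0.8197, R=50/99=0.5051, F1=2PR/(P+R)=2TP/(2TP+FP+FN)=100/160=0.625
0.527 < 0.625 → Model B

Model B


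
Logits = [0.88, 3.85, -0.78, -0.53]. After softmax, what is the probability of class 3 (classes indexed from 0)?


Exponentials: e^0.88=2.4109, e^3.85=46.9931, e^-0.78=0.4584, e^-0.53=0.5886
Sum = 50.451
Softmax = [0.0478, 0.9315, 0.0091, 0.0117]
p[3] = 0.5886/50.451 = 0.0117

0.0117


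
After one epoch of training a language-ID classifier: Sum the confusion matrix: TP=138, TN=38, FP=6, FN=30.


Total = TP + TN + FP + FN
= 138 + 38 + 6 + 30
= 212
(Predicted positive: 144, predicted negative: 68)

212


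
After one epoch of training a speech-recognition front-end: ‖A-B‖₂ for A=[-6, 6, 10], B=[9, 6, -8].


d = √((-6-9)² + (6-6)² + (10+ 8)²)
  = √(225 + 0 + 324)
  = √549 = 23.4307

23.4307


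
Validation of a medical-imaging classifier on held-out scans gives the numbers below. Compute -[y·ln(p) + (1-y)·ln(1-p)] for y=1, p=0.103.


BCE = -[y·ln(p) + (1-y)·ln(1-p)]
= -1·ln(0.103) - 0
= -ln(0.103) = 2.273

2.273


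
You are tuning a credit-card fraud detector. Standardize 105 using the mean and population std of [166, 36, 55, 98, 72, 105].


μ = 88.6667, σ = 41.8715
z = (105 - 88.6667)/41.8715 = 0.3901

0.3901


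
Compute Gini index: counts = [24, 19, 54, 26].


Probabilities: [24/123, 19/123, 54/123, 26/123] ≈ [0.1951, 0.1545, 0.439, 0.2114]
Σpᵢ² = (576 + 361 + 2916 + 676)/123² = 4529/15129
Gini = 1 - Σpᵢ² = 1 - 4529/15129 = 0.7006

0.7006


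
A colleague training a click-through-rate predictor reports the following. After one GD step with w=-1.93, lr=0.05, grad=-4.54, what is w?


w_new = w - α·∇
= -1.93 - 0.05·-4.54
= -1.93 + 0.227
= -1.703

-1.703


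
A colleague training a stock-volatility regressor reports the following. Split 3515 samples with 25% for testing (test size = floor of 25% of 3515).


Test = ⌊3515·25/100⌋ = 878
Train = 3515 - 878 = 2637

Train: 2637, Test: 878


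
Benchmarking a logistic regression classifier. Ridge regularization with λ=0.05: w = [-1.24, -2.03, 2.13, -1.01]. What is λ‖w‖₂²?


‖w‖₂² = (-1.24)² + (-2.03)² + (2.13)² + (-1.01)²
     = 1.5376 + 4.1209 + 4.5369 + 1.0201
     = 11.2155
λ·‖w‖₂² = 0.05·11.2155 = 0.560775

0.560775


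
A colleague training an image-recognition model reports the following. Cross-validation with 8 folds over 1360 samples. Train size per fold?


Fold size = 1360/8 = 170
Training per fold = 1360 - 170 = 1190

1190


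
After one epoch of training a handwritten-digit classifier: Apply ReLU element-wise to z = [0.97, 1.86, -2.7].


ReLU(0.97) = max(0, 0.97) = 0.97
ReLU(1.86) = max(0, 1.86) = 1.86
ReLU(-2.7) = max(0, -2.7) = 0.0
result = [0.97, 1.86, 0.0]

[0.97, 1.86, 0.0]


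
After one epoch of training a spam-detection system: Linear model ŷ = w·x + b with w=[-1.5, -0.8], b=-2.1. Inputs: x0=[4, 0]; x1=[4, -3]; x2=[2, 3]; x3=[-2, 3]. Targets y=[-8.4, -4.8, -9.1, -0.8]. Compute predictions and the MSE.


ŷ0 = (-1.5)·(4) + (-0.8)·(0) - 2.1 = -8.1
ŷ1 = (-1.5)·(4) + (-0.8)·(-3) - 2.1 = -5.7
ŷ2 = (-1.5)·(2) + (-0.8)·(3) - 2.1 = -7.5
ŷ3 = (-1.5)·(-2) + (-0.8)·(3) - 2.1 = -1.5
errors² = [0.09, 0.81, 2.56, 0.49]
MSE = 3.9500/4 = 0.9875

0.9875


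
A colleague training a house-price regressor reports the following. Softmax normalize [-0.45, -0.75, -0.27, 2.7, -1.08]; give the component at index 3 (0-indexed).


Exponentials: e^-0.45=0.6376, e^-0.75=0.4724, e^-0.27=0.7634, e^2.7=14.8797, e^-1.08=0.3396
Sum = 17.0927
Softmax = [0.0373, 0.0276, 0.0447, 0.8705, 0.0199]
p[3] = 14.8797/17.0927 = 0.8705

0.8705


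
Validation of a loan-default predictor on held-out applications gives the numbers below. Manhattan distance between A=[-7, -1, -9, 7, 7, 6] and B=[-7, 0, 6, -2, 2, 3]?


d = |-7+ 7| + |-1-0| + |-9-6| + |7+ 2| + |7-2| + |6-3|
  = 0 + 1 + 15 + 9 + 5 + 3
  = 33

33


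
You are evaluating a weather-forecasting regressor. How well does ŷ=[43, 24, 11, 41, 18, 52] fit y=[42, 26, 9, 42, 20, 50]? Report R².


ȳ = 31.5
SS_res = Σ(y-ŷ)² = 18
SS_tot = Σ(y-ȳ)² = 1231.5
R² = 1 - SS_res/SS_tot = 1 - 0.0146 = 0.9854

0.9854


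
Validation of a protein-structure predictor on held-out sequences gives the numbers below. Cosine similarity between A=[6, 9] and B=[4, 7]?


A·B = 6·4 + 9·7 = 87
‖A‖ = √117 = 10.8167, ‖B‖ = √65 = 8.0623
cos = 87/(√117·√65) = 87/√7605 = 0.9976

0.9976


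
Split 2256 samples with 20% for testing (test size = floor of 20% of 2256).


Test = ⌊2256·20/100⌋ = 451
Train = 2256 - 451 = 1805

Train: 1805, Test: 451


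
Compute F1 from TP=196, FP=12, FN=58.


Precision = 196/208 = 0.9423
Recall = 196/254 = 0.7717
F1 = 2·P·R/(P+R) = 2·TP/(2·TP+FP+FN) = 392/(392+12+58) = 392/462 = 0.8485

0.8485


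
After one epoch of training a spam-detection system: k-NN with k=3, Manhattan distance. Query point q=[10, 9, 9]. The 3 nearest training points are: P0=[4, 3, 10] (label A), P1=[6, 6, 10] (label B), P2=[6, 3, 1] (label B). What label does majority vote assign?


d(q,P0) = 13  (label A)
d(q,P1) = 8  (label B)
d(q,P2) = 18  (label B)
Votes: A=1, B=2
Majority → B

B


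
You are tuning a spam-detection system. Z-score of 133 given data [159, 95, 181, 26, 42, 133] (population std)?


μ = 106, σ = 57.4166
z = (133 - 106)/57.4166 = 0.4702

0.4702


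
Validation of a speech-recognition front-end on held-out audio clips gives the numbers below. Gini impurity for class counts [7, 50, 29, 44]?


Probabilities: [7/130, 50/130, 29/130, 44/130] ≈ [0.0538, 0.3846, 0.2231, 0.3385]
Σpᵢ² = (49 + 2500 + 841 + 1936)/130² = 5326/16900
Gini = 1 - Σpᵢ² = 1 - 5326/16900 = 0.6849

0.6849


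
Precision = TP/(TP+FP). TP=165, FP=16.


Precision = TP/(TP+FP)
= 165/(165+16)
= 165/181 = 91.16%

91.16%


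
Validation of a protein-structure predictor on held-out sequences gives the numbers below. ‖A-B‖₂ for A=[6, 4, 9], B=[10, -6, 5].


d = √((6-10)² + (4+ 6)² + (9-5)²)
  = √(16 + 100 + 16)
  = √132 = 11.4891

11.4891


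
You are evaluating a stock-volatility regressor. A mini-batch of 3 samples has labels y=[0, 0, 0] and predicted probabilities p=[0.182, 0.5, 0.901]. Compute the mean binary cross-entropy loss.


L[0] = -ln(1-0.182) = -ln(0.818) = 0.2009
L[1] = -ln(1-0.5) = -ln(0.5) = 0.6931
L[2] = -ln(1-0.901) = -ln(0.099) = 2.3126
mean = (0.2009 + 0.6931 + 2.3126)/3 = 1.0689

1.0689


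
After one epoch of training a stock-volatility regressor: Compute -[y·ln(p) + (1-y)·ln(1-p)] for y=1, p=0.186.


BCE = -[y·ln(p) + (1-y)·ln(1-p)]
= -1·ln(0.186) - 0
= -ln(0.186) = 1.682

1.682


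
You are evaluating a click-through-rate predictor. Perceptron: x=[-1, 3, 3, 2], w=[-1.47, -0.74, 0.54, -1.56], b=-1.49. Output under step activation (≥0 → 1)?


z = (-1)·(-1.47) + (3)·(-0.74) + (3)·(0.54) + (2)·(-1.56) - 1.49
  = -3.74
step(z) = 0 (z<0)

0


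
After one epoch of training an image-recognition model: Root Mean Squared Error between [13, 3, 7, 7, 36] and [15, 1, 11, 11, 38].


MSE = 44/5 = 8.8
RMSE = √(44/5) = 2.9665

2.9665


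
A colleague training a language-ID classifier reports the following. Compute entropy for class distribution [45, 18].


Probabilities: [45/63, 18/63] ≈ [0.7143, 0.2857]
H = -((45/63)·log₂(45/63) + (18/63)·log₂(18/63))
  = 0.8631 bits

0.8631 bits


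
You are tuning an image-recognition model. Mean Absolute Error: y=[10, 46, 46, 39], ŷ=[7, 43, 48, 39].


Absolute errors: |10-7|=3, |46-43|=3, |46-48|=2, |39-39|=0
Sum = 8
MAE = 8/4 = 2

2


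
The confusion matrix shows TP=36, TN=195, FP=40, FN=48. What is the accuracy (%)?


Accuracy = (TP+TN)/(TP+TN+FP+FN)
= (36+195)/(319)
= 231/319 = 72.41%

72.41%


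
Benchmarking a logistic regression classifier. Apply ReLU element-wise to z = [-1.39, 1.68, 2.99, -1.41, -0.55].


ReLU(-1.39) = max(0, -1.39) = 0.0
ReLU(1.68) = max(0, 1.68) = 1.68
ReLU(2.99) = max(0, 2.99) = 2.99
ReLU(-1.41) = max(0, -1.41) = 0.0
ReLU(-0.55) = max(0, -0.55) = 0.0
result = [0.0, 1.68, 2.99, 0.0, 0.0]

[0.0, 1.68, 2.99, 0.0, 0.0]


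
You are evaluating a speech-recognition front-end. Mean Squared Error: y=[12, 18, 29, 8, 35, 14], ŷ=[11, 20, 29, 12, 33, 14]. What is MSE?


Squared errors: (12-11)²=1, (18-20)²=4, (29-29)²=0, (8-12)²=16, (35-33)²=4, (14-14)²=0
Sum = 25
MSE = 25/6 = 25/6

25/6


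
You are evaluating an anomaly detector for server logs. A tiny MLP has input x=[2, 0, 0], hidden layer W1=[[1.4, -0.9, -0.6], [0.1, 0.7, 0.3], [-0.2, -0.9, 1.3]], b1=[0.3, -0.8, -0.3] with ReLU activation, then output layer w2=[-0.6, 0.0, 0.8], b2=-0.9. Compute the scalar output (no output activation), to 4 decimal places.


z1[0] = (1.4)·(2) + (-0.9)·(0) + (-0.6)·(0) + 0.3 = 3.1
z1[1] = (0.1)·(2) + (0.7)·(0) + (0.3)·(0) - 0.8 = -0.6
z1[2] = (-0.2)·(2) + (-0.9)·(0) + (1.3)·(0) - 0.3 = -0.7
h = ReLU(z1) = [3.1, 0.0, 0.0]
output = (-0.6)·(3.1) + (0.0)·(0.0) + (0.8)·(0.0) - 0.9 = -2.76

-2.76


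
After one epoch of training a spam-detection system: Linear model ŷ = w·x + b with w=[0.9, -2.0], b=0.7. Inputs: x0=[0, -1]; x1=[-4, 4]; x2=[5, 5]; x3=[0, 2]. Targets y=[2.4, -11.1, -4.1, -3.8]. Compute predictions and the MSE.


ŷ0 = (0.9)·(0) + (-2.0)·(-1) + 0.7 = 2.7
ŷ1 = (0.9)·(-4) + (-2.0)·(4) + 0.7 = -10.9
ŷ2 = (0.9)·(5) + (-2.0)·(5) + 0.7 = -4.8
ŷ3 = (0.9)·(0) + (-2.0)·(2) + 0.7 = -3.3
errors² = [0.09, 0.04, 0.49, 0.25]
MSE = 0.8700/4 = 0.2175

0.2175


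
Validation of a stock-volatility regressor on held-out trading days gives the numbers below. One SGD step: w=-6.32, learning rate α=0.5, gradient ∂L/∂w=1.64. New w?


w_new = w - α·∇
= -6.32 - 0.5·1.64
= -6.32 - 0.82
= -7.14

-7.14


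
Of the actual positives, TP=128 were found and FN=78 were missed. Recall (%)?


Recall = TP/(TP+FN)
= 128/(128+78)
= 128/206 = 62.14%

62.14%


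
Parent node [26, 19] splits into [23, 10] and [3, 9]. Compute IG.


Parent = [26, 19], H_parent = 0.9825
H_left = 0.885 (n=33), H_right = 0.8113 (n=12)
H_children = (33/45)·0.885 + (12/45)·0.8113 = 0.8653
IG = 0.9825 - 0.8653 = 0.1172

0.1172


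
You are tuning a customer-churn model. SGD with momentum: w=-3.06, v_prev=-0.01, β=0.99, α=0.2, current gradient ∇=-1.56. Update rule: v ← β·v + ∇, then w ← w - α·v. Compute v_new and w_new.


v_new = 0.99·-0.01 - 1.56 = -0.0099 - 1.56 = -1.5699
w_new = -3.06 - 0.2·-1.5699 = -3.06 + 0.31398 = -2.74602

v_new=-1.5699, w_new=-2.74602
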